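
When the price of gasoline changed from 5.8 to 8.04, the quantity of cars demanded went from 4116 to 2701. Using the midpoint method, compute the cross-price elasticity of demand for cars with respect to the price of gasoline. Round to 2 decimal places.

-1.28

%ΔQ_x = (2701 − 4116)/[(4116+2701)/2] = -1415/3408.5 ≈ -0.4151.
%ΔP_y = (8.04 − 5.8)/[(5.8+8.04)/2] ≈ 0.3237.
E_xy = -0.4151/0.3237 ≈ -1.28.
E_xy < 0, so cars and gasoline are complements.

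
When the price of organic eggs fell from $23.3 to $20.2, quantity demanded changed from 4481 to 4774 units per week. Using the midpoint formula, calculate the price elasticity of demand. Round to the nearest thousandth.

%ΔQ = (4774 − 4481)/[(4481 + 4774)/2] = 293/4627.5 ≈ 0.0633.
%Δp = (20.2 − 23.3)/[(23.3 + 20.2)/2] = -3.1/21.75 ≈ -0.1425.
Arc elasticity E = %ΔQ/%Δp ≈ 0.0633/-0.1425 ≈ -0.444.
|E| < 1: demand is inelastic over this range.

-0.444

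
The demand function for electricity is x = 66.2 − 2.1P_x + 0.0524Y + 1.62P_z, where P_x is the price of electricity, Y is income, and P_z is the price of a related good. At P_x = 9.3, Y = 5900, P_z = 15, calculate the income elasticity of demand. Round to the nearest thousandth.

First evaluate x: 66.2 − 2.1(9.3) + 0.0524(5900) + 1.62(15) = 66.2 − 19.53 + 309.16 + 24.3 = 380.13.
∂x/∂Y = +0.0524, so E_I = 0.0524·(5900/380.13) ≈ 0.813.
E_I ∈ (0,1): normal good (necessity).

0.813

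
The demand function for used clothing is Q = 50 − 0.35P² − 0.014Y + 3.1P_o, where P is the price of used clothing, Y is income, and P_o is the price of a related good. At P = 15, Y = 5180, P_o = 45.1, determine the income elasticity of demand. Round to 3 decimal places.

-1.882

Q = 50 − 0.35(15)² − 0.014(5180) + 3.1(45.1) = 50 − 78.75 − 72.52 + 139.81 = 38.54.
∂Q/∂Y = −0.014, so E_I = -0.014·(5180/38.54) ≈ -1.882.
E_I < 0: inferior good.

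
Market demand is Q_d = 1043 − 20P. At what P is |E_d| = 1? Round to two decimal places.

For linear demand Q_d = a − bP, E = −bP/(a − bP). |E| = 1 ⇒ bP = a − bP ⇒ P = a/(2b).
P = 1043/(2·20) ≈ 26.08.

26.08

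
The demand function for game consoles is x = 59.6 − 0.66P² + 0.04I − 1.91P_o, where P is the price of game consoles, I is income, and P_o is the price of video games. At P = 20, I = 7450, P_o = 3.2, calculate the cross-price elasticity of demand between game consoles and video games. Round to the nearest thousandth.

x = 59.6 − 0.66(20)² + 0.04(7450) − 1.91(3.2) = 59.6 − 264 + 298 − 6.112 = 87.488.
∂x/∂P_o = −1.91, so E_xy = -1.91·(3.2/87.488) ≈ -0.070.
E_xy < 0: the goods are complements.

-0.070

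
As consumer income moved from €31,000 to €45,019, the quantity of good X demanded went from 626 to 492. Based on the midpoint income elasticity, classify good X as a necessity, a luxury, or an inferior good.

%ΔQ = (492 − 626)/[(626+492)/2] = -134/559 ≈ -0.2397.
%ΔI = (45,019 − 31,000)/[(31,000+45,019)/2] = 14019/38009.5 ≈ 0.3688.
E_I = %ΔQ/%ΔI ≈ -0.650.
E_I < 0: inferior good.

inferior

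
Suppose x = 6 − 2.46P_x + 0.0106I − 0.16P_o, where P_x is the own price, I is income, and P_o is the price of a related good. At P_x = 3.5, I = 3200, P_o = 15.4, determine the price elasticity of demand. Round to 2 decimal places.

First evaluate x: 6 − 2.46(3.5) + 0.0106(3200) − 0.16(15.4) = 6 − 8.61 + 33.92 − 2.464 = 28.846.
∂x/∂P_x = −2.46, so E_p = (−2.46)·(3.5/28.846) ≈ -0.30.
|E_p| < 1: demand is inelastic.

-0.30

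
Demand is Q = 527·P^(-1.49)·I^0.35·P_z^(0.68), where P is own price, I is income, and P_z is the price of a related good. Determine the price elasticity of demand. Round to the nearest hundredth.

-1.49

For a Cobb–Douglas (constant-elasticity) form Q = A·P^α·…, the elasticity with respect to P equals the exponent α at every point.
Here the exponent on P is -1.49, so the price elasticity of demand is -1.49.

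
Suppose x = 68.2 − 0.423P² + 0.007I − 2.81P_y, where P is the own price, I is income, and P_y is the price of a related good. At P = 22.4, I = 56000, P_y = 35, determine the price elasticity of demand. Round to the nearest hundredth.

-2.84

At the given point, x = 68.2 − 0.423(22.4)² + 0.007(56000) − 2.81(35) = 68.2 − 212.2445 + 392 − 98.35 = 149.6055.
∂x/∂P = −2·0.423·P = -18.9504, so E_p = -18.9504·(22.4/149.6055) ≈ -2.84.
|E_p| > 1: demand is elastic.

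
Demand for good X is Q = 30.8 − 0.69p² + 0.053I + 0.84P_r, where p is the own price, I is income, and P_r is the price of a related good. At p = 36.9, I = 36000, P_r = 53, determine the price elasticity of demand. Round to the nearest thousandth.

-1.800

First evaluate Q: 30.8 − 0.69(36.9)² + 0.053(36000) + 0.84(53) = 30.8 − 939.5109 + 1908 + 44.52 = 1043.8091.
∂Q/∂p = −2·0.69·p = -50.922, so E_p = -50.922·(36.9/1043.8091) ≈ -1.800.
|E_p| > 1: demand is elastic.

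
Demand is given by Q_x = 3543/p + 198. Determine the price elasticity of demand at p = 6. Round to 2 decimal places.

At p = 6, Q_x = 788.5.
dQ_x/dp = −3543/p² = −98.4167.
Point elasticity E = (dQ_x/dp)·(p/Q_x) = -98.4167 × 6/788.5 ≈ -0.75.
|E| < 1, so demand is inelastic at this price.

-0.75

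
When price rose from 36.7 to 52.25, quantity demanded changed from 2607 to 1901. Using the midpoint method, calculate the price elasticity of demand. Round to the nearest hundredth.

-0.90

%Δq = (1901 − 2607)/[(2607 + 1901)/2] = -706/2254 ≈ -0.3132.
%Δp = (52.25 − 36.7)/[(36.7 + 52.25)/2] = 15.55/44.475 ≈ 0.3496.
Arc elasticity E = %Δq/%Δp ≈ -0.3132/0.3496 ≈ -0.90.
|E| < 1: demand is inelastic over this range.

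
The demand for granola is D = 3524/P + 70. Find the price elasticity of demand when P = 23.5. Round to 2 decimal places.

At P = 23.5, D = 219.9574.
dD/dP = −3524/P² = −6.3812.
Point elasticity E = (dD/dP)·(P/D) = -6.3812 × 23.5/219.9574 ≈ -0.68.
|E| < 1, so demand is inelastic at this price.

-0.68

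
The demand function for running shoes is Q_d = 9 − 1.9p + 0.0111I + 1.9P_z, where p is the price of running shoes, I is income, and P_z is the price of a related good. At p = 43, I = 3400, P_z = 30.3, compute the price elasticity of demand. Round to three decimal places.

Substituting, Q_d = 9 − 1.9(43) + 0.0111(3400) + 1.9(30.3) = 9 − 81.7 + 37.74 + 57.57 = 22.61.
∂Q_d/∂p = −1.9, so E_p = (−1.9)·(43/22.61) ≈ -3.613.
|E_p| > 1: demand is elastic.

-3.613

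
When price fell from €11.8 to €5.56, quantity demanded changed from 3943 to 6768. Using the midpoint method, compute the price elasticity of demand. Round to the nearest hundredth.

%Δq = (6768 − 3943)/[(3943 + 6768)/2] = 2825/5355.5 ≈ 0.5275.
%ΔP = (5.56 − 11.8)/[(11.8 + 5.56)/2] = -6.24/8.68 ≈ -0.7189.
Arc elasticity E = %Δq/%ΔP ≈ 0.5275/-0.7189 ≈ -0.73.
|E| < 1: demand is inelastic over this range.

-0.73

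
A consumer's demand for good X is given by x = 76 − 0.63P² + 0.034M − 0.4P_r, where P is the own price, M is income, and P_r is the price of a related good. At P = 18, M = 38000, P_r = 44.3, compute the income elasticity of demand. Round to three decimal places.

1.127

Substituting, x = 76 − 0.63(18)² + 0.034(38000) − 0.4(44.3) = 76 − 204.12 + 1292 − 17.72 = 1146.16.
∂x/∂M = +0.034, so E_I = 0.034·(38000/1146.16) ≈ 1.127.
E_I > 1: normal good (luxury).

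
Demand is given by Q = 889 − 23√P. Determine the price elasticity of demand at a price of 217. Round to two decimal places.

At P = 217, Q = 550.1888.
dQ/dP = −23/(2√P) = −23/(2·14.7309).
Point elasticity E = (dQ/dP)·(P/Q) = -0.7807 × 217/550.1888 ≈ -0.31.
|E| < 1, so demand is inelastic at this price.

-0.31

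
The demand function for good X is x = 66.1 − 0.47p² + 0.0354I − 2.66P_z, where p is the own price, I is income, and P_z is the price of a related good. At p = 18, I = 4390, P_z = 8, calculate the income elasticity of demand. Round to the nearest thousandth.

3.241

First evaluate x: 66.1 − 0.47(18)² + 0.0354(4390) − 2.66(8) = 66.1 − 152.28 + 155.406 − 21.28 = 47.946.
∂x/∂I = +0.0354, so E_I = 0.0354·(4390/47.946) ≈ 3.241.
E_I > 1: normal good (luxury).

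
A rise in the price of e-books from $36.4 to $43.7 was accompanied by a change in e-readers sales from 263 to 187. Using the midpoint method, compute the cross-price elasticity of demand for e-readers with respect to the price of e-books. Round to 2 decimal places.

-1.85

%ΔQ_x = (187 − 263)/[(263+187)/2] = -76/225 ≈ -0.3378.
%ΔP_y = (43.7 − 36.4)/[(36.4+43.7)/2] ≈ 0.1823.
E_xy = -0.3378/0.1823 ≈ -1.85.
E_xy < 0, so e-readers and e-books are complements.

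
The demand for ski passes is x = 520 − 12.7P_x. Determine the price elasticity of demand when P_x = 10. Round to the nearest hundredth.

-0.32

At P_x = 10, x = 393.
dx/dP_x = −12.7.
Point elasticity E = (dx/dP_x)·(P_x/x) = -12.7 × 10/393 ≈ -0.32.
|E| < 1, so demand is inelastic at this price.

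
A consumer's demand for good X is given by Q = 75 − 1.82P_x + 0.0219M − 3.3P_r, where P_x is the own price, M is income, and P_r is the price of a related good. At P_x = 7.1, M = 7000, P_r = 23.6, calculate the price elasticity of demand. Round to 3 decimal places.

At the given point, Q = 75 − 1.82(7.1) + 0.0219(7000) − 3.3(23.6) = 75 − 12.922 + 153.3 − 77.88 = 137.498.
∂Q/∂P_x = −1.82, so E_p = (−1.82)·(7.1/137.498) ≈ -0.094.
|E_p| < 1: demand is inelastic.

-0.094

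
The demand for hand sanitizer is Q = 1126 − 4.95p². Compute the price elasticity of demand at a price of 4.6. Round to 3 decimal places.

-0.205

At p = 4.6, Q = 1021.258.
dQ/dp = −2·4.95·p = −45.54.
Point elasticity E = (dQ/dp)·(p/Q) = -45.54 × 4.6/1021.258 ≈ -0.205.
|E| < 1, so demand is inelastic at this price.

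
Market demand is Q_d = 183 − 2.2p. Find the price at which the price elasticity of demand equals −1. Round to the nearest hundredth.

41.59

For linear demand Q_d = a − bp, E = −bp/(a − bp). |E| = 1 ⇒ bp = a − bp ⇒ p = a/(2b).
p = 183/(2·2.2) ≈ 41.59.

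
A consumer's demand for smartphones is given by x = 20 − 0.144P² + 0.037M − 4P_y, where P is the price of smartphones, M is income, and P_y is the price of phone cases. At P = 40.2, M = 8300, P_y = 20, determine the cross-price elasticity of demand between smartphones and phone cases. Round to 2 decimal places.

x = 20 − 0.144(40.2)² + 0.037(8300) − 4(20) = 20 − 232.7098 + 307.1 − 80 = 14.3902.
∂x/∂P_y = −4, so E_xy = -4·(20/14.3902) ≈ -5.56.
E_xy < 0: the goods are complements.

-5.56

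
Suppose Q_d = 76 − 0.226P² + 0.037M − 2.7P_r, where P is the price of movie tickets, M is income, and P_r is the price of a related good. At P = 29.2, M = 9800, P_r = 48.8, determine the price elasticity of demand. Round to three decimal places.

-3.376

Evaluating quantity at (P, M, P_r) gives Q_d = 76 − 0.226(29.2)² + 0.037(9800) − 2.7(48.8) = 76 − 192.6966 + 362.6 − 131.76 = 114.1434.
∂Q_d/∂P = −2·0.226·P = -13.1984, so E_p = -13.1984·(29.2/114.1434) ≈ -3.376.
|E_p| > 1: demand is elastic.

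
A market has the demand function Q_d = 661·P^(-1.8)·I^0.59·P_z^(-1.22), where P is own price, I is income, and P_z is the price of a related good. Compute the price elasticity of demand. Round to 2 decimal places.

For a Cobb–Douglas (constant-elasticity) form Q_d = A·P^α·…, the elasticity with respect to P equals the exponent α at every point.
Here the exponent on P is -1.8, so the price elasticity of demand is -1.80.

-1.80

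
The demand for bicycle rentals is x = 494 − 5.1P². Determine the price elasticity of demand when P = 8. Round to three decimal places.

-3.895

At P = 8, x = 167.6.
dx/dP = −2·5.1·P = −81.6.
Point elasticity E = (dx/dP)·(P/x) = -81.6 × 8/167.6 ≈ -3.895.
|E| > 1, so demand is elastic at this price.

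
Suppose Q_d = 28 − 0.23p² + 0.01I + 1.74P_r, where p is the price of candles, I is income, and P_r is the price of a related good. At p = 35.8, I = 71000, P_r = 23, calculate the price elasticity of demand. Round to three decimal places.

At the given point, Q_d = 28 − 0.23(35.8)² + 0.01(71000) + 1.74(23) = 28 − 294.7772 + 710 + 40.02 = 483.2428.
∂Q_d/∂p = −2·0.23·p = -16.468, so E_p = -16.468·(35.8/483.2428) ≈ -1.220.
|E_p| > 1: demand is elastic.

-1.220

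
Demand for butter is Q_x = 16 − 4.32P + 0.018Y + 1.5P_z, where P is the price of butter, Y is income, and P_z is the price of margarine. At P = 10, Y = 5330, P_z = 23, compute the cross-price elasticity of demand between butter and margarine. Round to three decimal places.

0.334

At the given point, Q_x = 16 − 4.32(10) + 0.018(5330) + 1.5(23) = 16 − 43.2 + 95.94 + 34.5 = 103.24.
∂Q_x/∂P_z = +1.5, so E_xy = 1.5·(23/103.24) ≈ 0.334.
E_xy > 0: the goods are substitutes.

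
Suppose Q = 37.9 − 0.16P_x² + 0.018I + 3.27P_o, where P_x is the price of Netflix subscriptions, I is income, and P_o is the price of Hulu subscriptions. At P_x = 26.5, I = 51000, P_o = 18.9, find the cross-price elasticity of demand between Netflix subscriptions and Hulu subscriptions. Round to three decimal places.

Substituting, Q = 37.9 − 0.16(26.5)² + 0.018(51000) + 3.27(18.9) = 37.9 − 112.36 + 918 + 61.803 = 905.343.
∂Q/∂P_o = +3.27, so E_xy = 3.27·(18.9/905.343) ≈ 0.068.
E_xy > 0: the goods are substitutes.

0.068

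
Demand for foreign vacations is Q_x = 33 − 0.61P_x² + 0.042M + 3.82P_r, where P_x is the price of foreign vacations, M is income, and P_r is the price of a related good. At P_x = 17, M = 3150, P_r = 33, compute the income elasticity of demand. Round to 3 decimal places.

At the given point, Q_x = 33 − 0.61(17)² + 0.042(3150) + 3.82(33) = 33 − 176.29 + 132.3 + 126.06 = 115.07.
∂Q_x/∂M = +0.042, so E_I = 0.042·(3150/115.07) ≈ 1.150.
E_I > 1: normal good (luxury).

1.150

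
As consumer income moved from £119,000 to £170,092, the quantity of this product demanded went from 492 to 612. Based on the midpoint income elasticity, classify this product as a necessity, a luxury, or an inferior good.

%ΔQ = (612 − 492)/[(492+612)/2] = 120/552 ≈ 0.2174.
%ΔY = (170,092 − 119,000)/[(119,000+170,092)/2] = 51092/144546 ≈ 0.3535.
E_I = %ΔQ/%ΔY ≈ 0.615.
E_I ∈ (0,1): normal good (necessity).

necessity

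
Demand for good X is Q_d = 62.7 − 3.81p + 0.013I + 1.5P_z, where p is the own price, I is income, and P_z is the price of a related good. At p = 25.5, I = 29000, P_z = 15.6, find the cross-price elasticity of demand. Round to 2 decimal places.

First evaluate Q_d: 62.7 − 3.81(25.5) + 0.013(29000) + 1.5(15.6) = 62.7 − 97.155 + 377 + 23.4 = 365.945.
∂Q_d/∂P_z = +1.5, so E_xy = 1.5·(15.6/365.945) ≈ 0.06.
E_xy > 0: the goods are substitutes.

0.06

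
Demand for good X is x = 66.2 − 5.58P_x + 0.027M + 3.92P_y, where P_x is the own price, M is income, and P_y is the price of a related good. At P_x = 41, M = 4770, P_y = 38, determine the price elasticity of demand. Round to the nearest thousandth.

-1.986

First evaluate x: 66.2 − 5.58(41) + 0.027(4770) + 3.92(38) = 66.2 − 228.78 + 128.79 + 148.96 = 115.17.
∂x/∂P_x = −5.58, so E_p = (−5.58)·(41/115.17) ≈ -1.986.
|E_p| > 1: demand is elastic.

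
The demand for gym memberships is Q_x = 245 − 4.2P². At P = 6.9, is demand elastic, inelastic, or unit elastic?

elastic

At P = 6.9, Q_x = 45.038.
dQ_x/dP = −2·4.2·P = −57.96.
Point elasticity E = (dQ_x/dP)·(P/Q_x) = -57.96 × 6.9/45.038 ≈ -8.880.
|E| ≈ 8.880 > 1, so demand is elastic.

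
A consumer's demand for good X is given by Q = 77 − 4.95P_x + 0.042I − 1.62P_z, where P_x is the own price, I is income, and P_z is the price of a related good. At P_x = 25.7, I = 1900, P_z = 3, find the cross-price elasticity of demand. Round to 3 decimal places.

-0.197

First evaluate Q: 77 − 4.95(25.7) + 0.042(1900) − 1.62(3) = 77 − 127.215 + 79.8 − 4.86 = 24.725.
∂Q/∂P_z = −1.62, so E_xy = -1.62·(3/24.725) ≈ -0.197.
E_xy < 0: the goods are complements.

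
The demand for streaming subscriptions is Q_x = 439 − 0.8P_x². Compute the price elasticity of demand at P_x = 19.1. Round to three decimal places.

-3.967

At P_x = 19.1, Q_x = 147.152.
dQ_x/dP_x = −2·0.8·P_x = −30.56.
Point elasticity E = (dQ_x/dP_x)·(P_x/Q_x) = -30.56 × 19.1/147.152 ≈ -3.967.
|E| > 1, so demand is elastic at this price.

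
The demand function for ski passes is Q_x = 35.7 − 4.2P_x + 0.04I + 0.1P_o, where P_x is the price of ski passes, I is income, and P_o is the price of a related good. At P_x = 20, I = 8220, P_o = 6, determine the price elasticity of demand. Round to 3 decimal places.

Q_x = 35.7 − 4.2(20) + 0.04(8220) + 0.1(6) = 35.7 − 84 + 328.8 + 0.6 = 281.1.
∂Q_x/∂P_x = −4.2, so E_p = (−4.2)·(20/281.1) ≈ -0.299.
|E_p| < 1: demand is inelastic.

-0.299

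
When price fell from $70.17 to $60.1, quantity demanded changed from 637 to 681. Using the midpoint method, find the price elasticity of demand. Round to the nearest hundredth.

-0.43

%Δq = (681 − 637)/[(637 + 681)/2] = 44/659 ≈ 0.0668.
%Δp = (60.1 − 70.17)/[(70.17 + 60.1)/2] = -10.07/65.135 ≈ -0.1546.
Arc elasticity E = %Δq/%Δp ≈ 0.0668/-0.1546 ≈ -0.43.
|E| < 1: demand is inelastic over this range.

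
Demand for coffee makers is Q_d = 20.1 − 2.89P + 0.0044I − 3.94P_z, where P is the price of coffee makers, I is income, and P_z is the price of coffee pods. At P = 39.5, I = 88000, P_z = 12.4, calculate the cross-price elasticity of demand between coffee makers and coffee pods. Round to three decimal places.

-0.200

At the given point, Q_d = 20.1 − 2.89(39.5) + 0.0044(88000) − 3.94(12.4) = 20.1 − 114.155 + 387.2 − 48.856 = 244.289.
∂Q_d/∂P_z = −3.94, so E_xy = -3.94·(12.4/244.289) ≈ -0.200.
E_xy < 0: the goods are complements.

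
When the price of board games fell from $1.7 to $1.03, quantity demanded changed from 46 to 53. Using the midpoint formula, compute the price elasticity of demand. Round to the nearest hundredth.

%Δq = (53 − 46)/[(46 + 53)/2] = 7/49.5 ≈ 0.1414.
%Δp = (1.03 − 1.7)/[(1.7 + 1.03)/2] = -0.67/1.365 ≈ -0.4908.
Arc elasticity E = %Δq/%Δp ≈ 0.1414/-0.4908 ≈ -0.29.
|E| < 1: demand is inelastic over this range.

-0.29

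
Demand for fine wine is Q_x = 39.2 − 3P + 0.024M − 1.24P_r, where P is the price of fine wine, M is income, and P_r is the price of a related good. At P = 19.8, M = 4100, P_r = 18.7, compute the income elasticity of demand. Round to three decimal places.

1.789

Substituting, Q_x = 39.2 − 3(19.8) + 0.024(4100) − 1.24(18.7) = 39.2 − 59.4 + 98.4 − 23.188 = 55.012.
∂Q_x/∂M = +0.024, so E_I = 0.024·(4100/55.012) ≈ 1.789.
E_I > 1: normal good (luxury).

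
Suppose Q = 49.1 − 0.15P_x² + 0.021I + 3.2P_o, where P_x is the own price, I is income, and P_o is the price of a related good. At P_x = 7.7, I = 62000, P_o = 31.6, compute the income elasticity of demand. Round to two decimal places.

Q = 49.1 − 0.15(7.7)² + 0.021(62000) + 3.2(31.6) = 49.1 − 8.8935 + 1302 + 101.12 = 1443.3265.
∂Q/∂I = +0.021, so E_I = 0.021·(62000/1443.3265) ≈ 0.90.
E_I ∈ (0,1): normal good (necessity).

0.90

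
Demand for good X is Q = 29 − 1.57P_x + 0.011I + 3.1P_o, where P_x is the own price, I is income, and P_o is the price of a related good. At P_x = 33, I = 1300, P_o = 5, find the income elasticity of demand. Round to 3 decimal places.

Evaluating quantity at (P_x, I, P_o) gives Q = 29 − 1.57(33) + 0.011(1300) + 3.1(5) = 29 − 51.81 + 14.3 + 15.5 = 6.99.
∂Q/∂I = +0.011, so E_I = 0.011·(1300/6.99) ≈ 2.046.
E_I > 1: normal good (luxury).

2.046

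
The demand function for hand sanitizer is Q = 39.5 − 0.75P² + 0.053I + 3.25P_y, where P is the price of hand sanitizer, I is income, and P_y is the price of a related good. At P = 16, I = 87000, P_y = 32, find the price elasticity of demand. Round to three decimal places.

Substituting, Q = 39.5 − 0.75(16)² + 0.053(87000) + 3.25(32) = 39.5 − 192 + 4611 + 104 = 4562.5.
∂Q/∂P = −2·0.75·P = -24, so E_p = -24·(16/4562.5) ≈ -0.084.
|E_p| < 1: demand is inelastic.

-0.084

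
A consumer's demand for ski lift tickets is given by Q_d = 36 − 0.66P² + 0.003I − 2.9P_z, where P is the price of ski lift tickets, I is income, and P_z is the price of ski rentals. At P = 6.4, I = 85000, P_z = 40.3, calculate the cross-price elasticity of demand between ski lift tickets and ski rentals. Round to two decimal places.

-0.79

At the given point, Q_d = 36 − 0.66(6.4)² + 0.003(85000) − 2.9(40.3) = 36 − 27.0336 + 255 − 116.87 = 147.0964.
∂Q_d/∂P_z = −2.9, so E_xy = -2.9·(40.3/147.0964) ≈ -0.79.
E_xy < 0: the goods are complements.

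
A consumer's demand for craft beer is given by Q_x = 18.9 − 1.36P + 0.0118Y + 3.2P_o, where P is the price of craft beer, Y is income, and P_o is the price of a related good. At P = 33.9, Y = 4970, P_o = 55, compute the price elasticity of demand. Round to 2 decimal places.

-0.22

Evaluating quantity at (P, Y, P_o) gives Q_x = 18.9 − 1.36(33.9) + 0.0118(4970) + 3.2(55) = 18.9 − 46.104 + 58.646 + 176 = 207.442.
∂Q_x/∂P = −1.36, so E_p = (−1.36)·(33.9/207.442) ≈ -0.22.
|E_p| < 1: demand is inelastic.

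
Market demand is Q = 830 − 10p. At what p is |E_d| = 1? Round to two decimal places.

For linear demand Q = a − bp, E = −bp/(a − bp). |E| = 1 ⇒ bp = a − bp ⇒ p = a/(2b).
p = 830/(2·10) = 41.50.

41.50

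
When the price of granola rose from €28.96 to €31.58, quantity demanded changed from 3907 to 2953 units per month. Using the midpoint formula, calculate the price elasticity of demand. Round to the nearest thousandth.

%Δq = (2953 − 3907)/[(3907 + 2953)/2] = -954/3430 ≈ -0.2781.
%ΔP = (31.58 − 28.96)/[(28.96 + 31.58)/2] = 2.62/30.27 ≈ 0.0866.
Arc elasticity E = %Δq/%ΔP ≈ -0.2781/0.0866 ≈ -3.213.
|E| > 1: demand is elastic over this range.

-3.213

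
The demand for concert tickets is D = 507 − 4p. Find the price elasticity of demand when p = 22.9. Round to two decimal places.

-0.22

At p = 22.9, D = 415.4.
dD/dp = −4.
Point elasticity E = (dD/dp)·(p/D) = -4 × 22.9/415.4 ≈ -0.22.
|E| < 1, so demand is inelastic at this price.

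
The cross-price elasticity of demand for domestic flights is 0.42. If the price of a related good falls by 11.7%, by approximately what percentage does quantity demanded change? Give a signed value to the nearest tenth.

%ΔQ ≈ E × %ΔP_y = (0.42) × (-11.7%) ≈ -4.9%.

-4.9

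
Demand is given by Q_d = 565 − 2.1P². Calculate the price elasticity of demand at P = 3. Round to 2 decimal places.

At P = 3, Q_d = 546.1.
dQ_d/dP = −2·2.1·P = −12.6.
Point elasticity E = (dQ_d/dP)·(P/Q_d) = -12.6 × 3/546.1 ≈ -0.07.
|E| < 1, so demand is inelastic at this price.

-0.07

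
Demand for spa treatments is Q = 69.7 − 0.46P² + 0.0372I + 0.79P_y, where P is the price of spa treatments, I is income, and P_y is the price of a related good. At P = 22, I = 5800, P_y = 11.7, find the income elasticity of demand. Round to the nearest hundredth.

Evaluating quantity at (P, I, P_y) gives Q = 69.7 − 0.46(22)² + 0.0372(5800) + 0.79(11.7) = 69.7 − 222.64 + 215.76 + 9.243 = 72.063.
∂Q/∂I = +0.0372, so E_I = 0.0372·(5800/72.063) ≈ 2.99.
E_I > 1: normal good (luxury).

2.99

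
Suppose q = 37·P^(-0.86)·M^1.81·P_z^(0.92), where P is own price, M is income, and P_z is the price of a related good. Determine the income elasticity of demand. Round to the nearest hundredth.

For a Cobb–Douglas (constant-elasticity) form q = A·M^α·…, the elasticity with respect to M equals the exponent α at every point.
Here the exponent on M is 1.81, so the income elasticity of demand is 1.81.

1.81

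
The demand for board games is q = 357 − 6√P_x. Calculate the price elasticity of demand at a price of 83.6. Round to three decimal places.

At P_x = 83.6, q = 302.1402.
dq/dP_x = −6/(2√P_x) = −6/(2·9.1433).
Point elasticity E = (dq/dP_x)·(P_x/q) = -0.3281 × 83.6/302.1402 ≈ -0.091.
|E| < 1, so demand is inelastic at this price.

-0.091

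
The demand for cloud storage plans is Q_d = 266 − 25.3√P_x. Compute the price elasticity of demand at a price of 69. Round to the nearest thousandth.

-1.882

At P_x = 69, Q_d = 55.8424.
dQ_d/dP_x = −25.3/(2√P_x) = −25.3/(2·8.3066).
Point elasticity E = (dQ_d/dP_x)·(P_x/Q_d) = -1.5229 × 69/55.8424 ≈ -1.882.
|E| > 1, so demand is elastic at this price.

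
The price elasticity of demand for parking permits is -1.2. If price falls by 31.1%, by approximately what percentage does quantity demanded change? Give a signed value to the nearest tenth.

%ΔQ ≈ E × %ΔP = (-1.2) × (-31.1%) ≈ 37.3%.

37.3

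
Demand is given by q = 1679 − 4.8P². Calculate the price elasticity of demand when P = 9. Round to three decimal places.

-0.603

At P = 9, q = 1290.2.
dq/dP = −2·4.8·P = −86.4.
Point elasticity E = (dq/dP)·(P/q) = -86.4 × 9/1290.2 ≈ -0.603.
|E| < 1, so demand is inelastic at this price.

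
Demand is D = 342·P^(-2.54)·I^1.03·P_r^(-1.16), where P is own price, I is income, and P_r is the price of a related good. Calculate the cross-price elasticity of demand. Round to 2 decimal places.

-1.16

For a Cobb–Douglas (constant-elasticity) form D = A·P_r^α·…, the elasticity with respect to P_r equals the exponent α at every point.
Here the exponent on P_r is -1.16, so the cross-price elasticity of demand is -1.16.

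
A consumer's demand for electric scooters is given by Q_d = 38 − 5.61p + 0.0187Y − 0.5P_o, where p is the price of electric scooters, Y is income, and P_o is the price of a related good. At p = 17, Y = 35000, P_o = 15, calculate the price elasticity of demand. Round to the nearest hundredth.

-0.16

Q_d = 38 − 5.61(17) + 0.0187(35000) − 0.5(15) = 38 − 95.37 + 654.5 − 7.5 = 589.63.
∂Q_d/∂p = −5.61, so E_p = (−5.61)·(17/589.63) ≈ -0.16.
|E_p| < 1: demand is inelastic.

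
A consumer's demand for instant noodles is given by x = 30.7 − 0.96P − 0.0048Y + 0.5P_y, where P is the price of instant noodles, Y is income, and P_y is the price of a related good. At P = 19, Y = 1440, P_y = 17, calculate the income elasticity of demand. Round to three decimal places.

-0.492

First evaluate x: 30.7 − 0.96(19) − 0.0048(1440) + 0.5(17) = 30.7 − 18.24 − 6.912 + 8.5 = 14.048.
∂x/∂Y = −0.0048, so E_I = -0.0048·(1440/14.048) ≈ -0.492.
E_I < 0: inferior good.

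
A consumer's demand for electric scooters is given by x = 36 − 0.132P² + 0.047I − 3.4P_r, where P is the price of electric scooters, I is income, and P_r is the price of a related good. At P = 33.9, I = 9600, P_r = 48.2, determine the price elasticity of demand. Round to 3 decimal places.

First evaluate x: 36 − 0.132(33.9)² + 0.047(9600) − 3.4(48.2) = 36 − 151.6957 + 451.2 − 163.88 = 171.6243.
∂x/∂P = −2·0.132·P = -8.9496, so E_p = -8.9496·(33.9/171.6243) ≈ -1.768.
|E_p| > 1: demand is elastic.

-1.768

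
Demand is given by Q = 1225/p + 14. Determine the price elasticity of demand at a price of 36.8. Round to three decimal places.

At p = 36.8, Q = 47.288.
dQ/dp = −1225/p² = −0.9046.
Point elasticity E = (dQ/dp)·(p/Q) = -0.9046 × 36.8/47.288 ≈ -0.704.
|E| < 1, so demand is inelastic at this price.

-0.704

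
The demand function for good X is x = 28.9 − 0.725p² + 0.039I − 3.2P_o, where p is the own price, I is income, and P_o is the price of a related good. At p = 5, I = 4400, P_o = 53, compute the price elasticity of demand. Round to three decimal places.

-2.838

At the given point, x = 28.9 − 0.725(5)² + 0.039(4400) − 3.2(53) = 28.9 − 18.125 + 171.6 − 169.6 = 12.775.
∂x/∂p = −2·0.725·p = -7.25, so E_p = -7.25·(5/12.775) ≈ -2.838.
|E_p| > 1: demand is elastic.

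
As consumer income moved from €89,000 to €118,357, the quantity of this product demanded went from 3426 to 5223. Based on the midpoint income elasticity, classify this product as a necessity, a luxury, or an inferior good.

%ΔQ = (5223 − 3426)/[(3426+5223)/2] = 1797/4324.5 ≈ 0.4155.
%ΔY = (118,357 − 89,000)/[(89,000+118,357)/2] = 29357/103678.5 ≈ 0.2832.
E_I = %ΔQ/%ΔY ≈ 1.468.
E_I > 1: normal good (luxury).

luxury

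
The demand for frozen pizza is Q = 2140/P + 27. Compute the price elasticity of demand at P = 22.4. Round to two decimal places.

At P = 22.4, Q = 122.5357.
dQ/dP = −2140/P² = −4.265.
Point elasticity E = (dQ/dP)·(P/Q) = -4.265 × 22.4/122.5357 ≈ -0.78.
|E| < 1, so demand is inelastic at this price.

-0.78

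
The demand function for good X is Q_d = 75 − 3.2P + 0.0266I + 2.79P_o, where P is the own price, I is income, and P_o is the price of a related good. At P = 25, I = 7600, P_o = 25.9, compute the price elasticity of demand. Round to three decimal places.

Q_d = 75 − 3.2(25) + 0.0266(7600) + 2.79(25.9) = 75 − 80 + 202.16 + 72.261 = 269.421.
∂Q_d/∂P = −3.2, so E_p = (−3.2)·(25/269.421) ≈ -0.297.
|E_p| < 1: demand is inelastic.

-0.297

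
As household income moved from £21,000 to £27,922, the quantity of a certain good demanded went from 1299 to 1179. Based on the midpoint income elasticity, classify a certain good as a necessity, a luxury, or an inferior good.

inferior

%ΔQ = (1179 − 1299)/[(1299+1179)/2] = -120/1239 ≈ -0.0969.
%ΔM = (27,922 − 21,000)/[(21,000+27,922)/2] = 6922/24461 ≈ 0.2830.
E_I = %ΔQ/%ΔM ≈ -0.342.
E_I < 0: inferior good.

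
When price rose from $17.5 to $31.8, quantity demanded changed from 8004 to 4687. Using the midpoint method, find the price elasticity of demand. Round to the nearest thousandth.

-0.901

%ΔQ = (4687 − 8004)/[(8004 + 4687)/2] = -3317/6345.5 ≈ -0.5227.
%Δp = (31.8 − 17.5)/[(17.5 + 31.8)/2] = 14.3/24.65 ≈ 0.5801.
Arc elasticity E = %ΔQ/%Δp ≈ -0.5227/0.5801 ≈ -0.901.
|E| < 1: demand is inelastic over this range.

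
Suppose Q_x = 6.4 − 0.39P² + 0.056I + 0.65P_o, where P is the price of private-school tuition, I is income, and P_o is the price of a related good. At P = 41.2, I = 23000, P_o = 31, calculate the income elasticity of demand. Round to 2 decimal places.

Evaluating quantity at (P, I, P_o) gives Q_x = 6.4 − 0.39(41.2)² + 0.056(23000) + 0.65(31) = 6.4 − 662.0016 + 1288 + 20.15 = 652.5484.
∂Q_x/∂I = +0.056, so E_I = 0.056·(23000/652.5484) ≈ 1.97.
E_I > 1: normal good (luxury).

1.97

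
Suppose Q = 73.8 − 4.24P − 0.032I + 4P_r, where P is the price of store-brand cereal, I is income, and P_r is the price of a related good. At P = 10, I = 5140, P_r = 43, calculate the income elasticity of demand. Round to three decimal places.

Substituting, Q = 73.8 − 4.24(10) − 0.032(5140) + 4(43) = 73.8 − 42.4 − 164.48 + 172 = 38.92.
∂Q/∂I = −0.032, so E_I = -0.032·(5140/38.92) ≈ -4.226.
E_I < 0: inferior good.

-4.226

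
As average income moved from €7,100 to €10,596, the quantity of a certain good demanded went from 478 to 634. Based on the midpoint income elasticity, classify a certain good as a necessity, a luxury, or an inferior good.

%ΔQ = (634 − 478)/[(478+634)/2] = 156/556 ≈ 0.2806.
%ΔM = (10,596 − 7,100)/[(7,100+10,596)/2] = 3496/8848 ≈ 0.3951.
E_I = %ΔQ/%ΔM ≈ 0.710.
E_I ∈ (0,1): normal good (necessity).

necessity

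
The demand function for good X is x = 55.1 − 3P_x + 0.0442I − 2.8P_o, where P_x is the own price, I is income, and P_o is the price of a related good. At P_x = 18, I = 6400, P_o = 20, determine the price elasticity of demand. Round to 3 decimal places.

First evaluate x: 55.1 − 3(18) + 0.0442(6400) − 2.8(20) = 55.1 − 54 + 282.88 − 56 = 227.98.
∂x/∂P_x = −3, so E_p = (−3)·(18/227.98) ≈ -0.237.
|E_p| < 1: demand is inelastic.

-0.237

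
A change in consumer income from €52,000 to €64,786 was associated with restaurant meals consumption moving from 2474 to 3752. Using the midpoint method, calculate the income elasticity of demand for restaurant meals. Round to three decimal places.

%ΔQ = (3752 − 2474)/[(2474+3752)/2] = 1278/3113 ≈ 0.4105.
%ΔM = (64,786 − 52,000)/[(52,000+64,786)/2] = 12786/58393 ≈ 0.2190.
E_I = %ΔQ/%ΔM ≈ 1.875.
E_I > 1: normal good (luxury).

1.875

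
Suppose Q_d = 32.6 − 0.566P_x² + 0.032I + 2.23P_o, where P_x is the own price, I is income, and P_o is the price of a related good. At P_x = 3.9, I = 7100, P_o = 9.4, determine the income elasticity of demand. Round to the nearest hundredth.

0.83

Q_d = 32.6 − 0.566(3.9)² + 0.032(7100) + 2.23(9.4) = 32.6 − 8.6089 + 227.2 + 20.962 = 272.1531.
∂Q_d/∂I = +0.032, so E_I = 0.032·(7100/272.1531) ≈ 0.83.
E_I ∈ (0,1): normal good (necessity).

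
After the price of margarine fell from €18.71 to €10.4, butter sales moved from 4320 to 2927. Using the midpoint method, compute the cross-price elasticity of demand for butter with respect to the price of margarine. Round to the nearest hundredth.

0.67

%ΔQ_x = (2927 − 4320)/[(4320+2927)/2] = -1393/3623.5 ≈ -0.3844.
%ΔP_y = (10.4 − 18.71)/[(18.71+10.4)/2] ≈ -0.5709.
E_xy = -0.3844/-0.5709 ≈ 0.67.
E_xy > 0, so butter and margarine are substitutes.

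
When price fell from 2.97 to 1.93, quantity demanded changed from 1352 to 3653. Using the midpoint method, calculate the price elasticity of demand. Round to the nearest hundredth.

%Δq = (3653 − 1352)/[(1352 + 3653)/2] = 2301/2502.5 ≈ 0.9195.
%Δp = (1.93 − 2.97)/[(2.97 + 1.93)/2] = -1.04/2.45 ≈ -0.4245.
Arc elasticity E = %Δq/%Δp ≈ 0.9195/-0.4245 ≈ -2.17.
|E| > 1: demand is elastic over this range.

-2.17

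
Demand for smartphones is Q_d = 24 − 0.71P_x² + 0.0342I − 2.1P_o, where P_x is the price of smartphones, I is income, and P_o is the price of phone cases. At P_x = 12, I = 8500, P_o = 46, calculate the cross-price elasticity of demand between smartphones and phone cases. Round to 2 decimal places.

Evaluating quantity at (P_x, I, P_o) gives Q_d = 24 − 0.71(12)² + 0.0342(8500) − 2.1(46) = 24 − 102.24 + 290.7 − 96.6 = 115.86.
∂Q_d/∂P_o = −2.1, so E_xy = -2.1·(46/115.86) ≈ -0.83.
E_xy < 0: the goods are complements.

-0.83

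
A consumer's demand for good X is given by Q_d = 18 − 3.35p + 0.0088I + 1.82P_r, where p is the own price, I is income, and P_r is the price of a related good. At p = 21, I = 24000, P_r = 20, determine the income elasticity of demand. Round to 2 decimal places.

1.08

Evaluating quantity at (p, I, P_r) gives Q_d = 18 − 3.35(21) + 0.0088(24000) + 1.82(20) = 18 − 70.35 + 211.2 + 36.4 = 195.25.
∂Q_d/∂I = +0.0088, so E_I = 0.0088·(24000/195.25) ≈ 1.08.
E_I > 1: normal good (luxury).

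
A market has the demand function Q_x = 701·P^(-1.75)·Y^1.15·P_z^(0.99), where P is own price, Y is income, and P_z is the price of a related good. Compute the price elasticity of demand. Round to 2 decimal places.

For a Cobb–Douglas (constant-elasticity) form Q_x = A·P^α·…, the elasticity with respect to P equals the exponent α at every point.
Here the exponent on P is -1.75, so the price elasticity of demand is -1.75.

-1.75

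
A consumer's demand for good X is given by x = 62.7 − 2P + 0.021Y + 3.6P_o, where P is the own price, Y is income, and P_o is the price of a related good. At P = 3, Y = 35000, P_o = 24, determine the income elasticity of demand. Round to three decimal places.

At the given point, x = 62.7 − 2(3) + 0.021(35000) + 3.6(24) = 62.7 − 6 + 735 + 86.4 = 878.1.
∂x/∂Y = +0.021, so E_I = 0.021·(35000/878.1) ≈ 0.837.
E_I ∈ (0,1): normal good (necessity).

0.837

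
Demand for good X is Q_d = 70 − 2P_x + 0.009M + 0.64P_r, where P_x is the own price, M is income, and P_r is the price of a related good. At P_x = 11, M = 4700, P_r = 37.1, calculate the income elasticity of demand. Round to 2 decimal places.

At the given point, Q_d = 70 − 2(11) + 0.009(4700) + 0.64(37.1) = 70 − 22 + 42.3 + 23.744 = 114.044.
∂Q_d/∂M = +0.009, so E_I = 0.009·(4700/114.044) ≈ 0.37.
E_I ∈ (0,1): normal good (necessity).

0.37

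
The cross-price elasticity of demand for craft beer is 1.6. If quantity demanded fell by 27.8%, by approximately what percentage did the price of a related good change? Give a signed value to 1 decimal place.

%ΔQ ≈ E × %ΔP_y ⇒ %ΔP_y = %ΔQ / E = (-27.8%)/(1.6) ≈ -17.4%.

-17.4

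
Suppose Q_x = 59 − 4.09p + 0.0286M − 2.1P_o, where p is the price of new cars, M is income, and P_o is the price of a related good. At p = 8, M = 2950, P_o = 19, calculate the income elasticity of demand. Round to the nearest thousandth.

Substituting, Q_x = 59 − 4.09(8) + 0.0286(2950) − 2.1(19) = 59 − 32.72 + 84.37 − 39.9 = 70.75.
∂Q_x/∂M = +0.0286, so E_I = 0.0286·(2950/70.75) ≈ 1.193.
E_I > 1: normal good (luxury).

1.193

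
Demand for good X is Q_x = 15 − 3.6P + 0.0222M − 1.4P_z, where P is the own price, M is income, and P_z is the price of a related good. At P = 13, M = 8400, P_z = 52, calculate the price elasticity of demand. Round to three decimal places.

Evaluating quantity at (P, M, P_z) gives Q_x = 15 − 3.6(13) + 0.0222(8400) − 1.4(52) = 15 − 46.8 + 186.48 − 72.8 = 81.88.
∂Q_x/∂P = −3.6, so E_p = (−3.6)·(13/81.88) ≈ -0.572.
|E_p| < 1: demand is inelastic.

-0.572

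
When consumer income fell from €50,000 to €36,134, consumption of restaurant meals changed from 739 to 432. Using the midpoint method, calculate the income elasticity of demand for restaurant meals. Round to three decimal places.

1.629

%ΔQ = (432 − 739)/[(739+432)/2] = -307/585.5 ≈ -0.5243.
%ΔI = (36,134 − 50,000)/[(50,000+36,134)/2] = -13866/43067 ≈ -0.3220.
E_I = %ΔQ/%ΔI ≈ 1.629.
E_I > 1: normal good (luxury).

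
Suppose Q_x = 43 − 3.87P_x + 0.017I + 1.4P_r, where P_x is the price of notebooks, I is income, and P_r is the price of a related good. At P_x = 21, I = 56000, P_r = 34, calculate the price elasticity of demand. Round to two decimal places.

Evaluating quantity at (P_x, I, P_r) gives Q_x = 43 − 3.87(21) + 0.017(56000) + 1.4(34) = 43 − 81.27 + 952 + 47.6 = 961.33.
∂Q_x/∂P_x = −3.87, so E_p = (−3.87)·(21/961.33) ≈ -0.08.
|E_p| < 1: demand is inelastic.

-0.08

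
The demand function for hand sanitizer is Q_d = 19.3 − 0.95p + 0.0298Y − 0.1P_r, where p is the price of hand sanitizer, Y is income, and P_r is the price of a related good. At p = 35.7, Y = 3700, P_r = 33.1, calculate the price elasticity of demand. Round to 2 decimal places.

Evaluating quantity at (p, Y, P_r) gives Q_d = 19.3 − 0.95(35.7) + 0.0298(3700) − 0.1(33.1) = 19.3 − 33.915 + 110.26 − 3.31 = 92.335.
∂Q_d/∂p = −0.95, so E_p = (−0.95)·(35.7/92.335) ≈ -0.37.
|E_p| < 1: demand is inelastic.

-0.37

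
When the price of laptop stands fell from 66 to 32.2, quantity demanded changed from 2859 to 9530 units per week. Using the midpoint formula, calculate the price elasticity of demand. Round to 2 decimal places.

-1.56

%Δq = (9530 − 2859)/[(2859 + 9530)/2] = 6671/6194.5 ≈ 1.0769.
%Δp = (32.2 − 66)/[(66 + 32.2)/2] = -33.8/49.1 ≈ -0.6884.
Arc elasticity E = %Δq/%Δp ≈ 1.0769/-0.6884 ≈ -1.56.
|E| > 1: demand is elastic over this range.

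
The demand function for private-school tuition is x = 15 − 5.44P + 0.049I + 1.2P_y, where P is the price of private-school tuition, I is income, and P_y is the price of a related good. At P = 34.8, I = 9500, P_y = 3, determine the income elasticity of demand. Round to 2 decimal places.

1.58

At the given point, x = 15 − 5.44(34.8) + 0.049(9500) + 1.2(3) = 15 − 189.312 + 465.5 + 3.6 = 294.788.
∂x/∂I = +0.049, so E_I = 0.049·(9500/294.788) ≈ 1.58.
E_I > 1: normal good (luxury).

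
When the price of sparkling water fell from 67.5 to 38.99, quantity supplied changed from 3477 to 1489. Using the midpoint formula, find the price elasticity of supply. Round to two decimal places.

%Δq = (1489 − 3477)/[(3477 + 1489)/2] = -1988/2483 ≈ -0.8006.
%Δp = (38.99 − 67.5)/[(67.5 + 38.99)/2] = -28.51/53.245 ≈ -0.5354.
Arc elasticity E = %Δq/%Δp ≈ -0.8006/-0.5354 ≈ 1.50.
|E| > 1: supply is elastic over this range.

1.50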